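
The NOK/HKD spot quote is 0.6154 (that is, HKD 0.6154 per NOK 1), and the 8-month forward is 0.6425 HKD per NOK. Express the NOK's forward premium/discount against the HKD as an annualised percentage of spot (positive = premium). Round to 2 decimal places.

T = 8/12 years.
NOK trades forward at +4.40364% vs spot over the period.
×(1/T) gives 6.61% p.a.

+6.61%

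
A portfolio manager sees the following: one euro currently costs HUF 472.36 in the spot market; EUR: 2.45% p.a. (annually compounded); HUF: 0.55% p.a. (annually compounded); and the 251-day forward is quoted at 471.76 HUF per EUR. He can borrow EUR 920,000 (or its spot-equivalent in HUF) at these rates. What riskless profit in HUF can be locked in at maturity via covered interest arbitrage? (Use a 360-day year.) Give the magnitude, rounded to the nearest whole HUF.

T = 251/360 years.
Invest the EUR and cover forward: 920,000 × 1.01701925176 × 471.76 = HUF 441,405,882.03.
Convert at spot and invest in HUF: 920,000 × 472.36 × 1.00383153689 = HUF 436,236,275.58.
The quoted forward overvalues EUR, so borrow HUF, buy EUR at spot, deposit the EUR at 2.45%, and sell the proceeds forward at 471.76.
The gap between the two covered legs is HUF 5,169,606.

HUF 5,169,606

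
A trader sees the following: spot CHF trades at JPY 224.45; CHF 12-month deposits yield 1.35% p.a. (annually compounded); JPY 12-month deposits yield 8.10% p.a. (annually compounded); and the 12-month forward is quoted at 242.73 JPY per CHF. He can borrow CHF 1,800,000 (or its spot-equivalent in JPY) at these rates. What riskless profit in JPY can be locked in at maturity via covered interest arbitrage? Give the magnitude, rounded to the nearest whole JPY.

T = 1 year.
Invest the CHF and cover forward: 1,800,000 × 1.013500 × 242.73 = JPY 442,812,339.00.
Convert at spot and invest in JPY: 1,800,000 × 224.45 × 1.081000 = JPY 436,734,810.00.
The quoted forward overvalues CHF, so borrow JPY, buy CHF at spot, deposit the CHF at 1.35%, and sell the proceeds forward at 242.73.
The gap between the two covered legs is JPY 6,077,529.

JPY 6,077,529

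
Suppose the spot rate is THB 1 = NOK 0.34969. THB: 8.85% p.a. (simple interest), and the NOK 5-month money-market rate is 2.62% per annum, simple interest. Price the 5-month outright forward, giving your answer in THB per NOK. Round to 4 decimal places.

T = 5/12 years.
NOK growth factor: 1 + 0.0262×5/12 = 1.0109167.
THB accumulates by 1 + 0.0885×5/12 = 1.036875.
Forward (NOK per THB) = 0.34969 × 1.0109167 / 1.036875 = 0.3409355.
Quoted the other way: 1/0.3409355 = 2.9331 THB per NOK.

2.9331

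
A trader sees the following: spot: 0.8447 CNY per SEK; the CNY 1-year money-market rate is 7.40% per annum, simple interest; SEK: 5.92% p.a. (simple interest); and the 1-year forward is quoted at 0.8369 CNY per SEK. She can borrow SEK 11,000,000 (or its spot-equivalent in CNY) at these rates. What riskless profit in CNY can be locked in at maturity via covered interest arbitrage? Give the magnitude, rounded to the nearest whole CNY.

T = 1 year.
Keep in SEK, deliver into the forward: 11,000,000·1.059200·0.8369 = CNY 9,750,889.28.
Swap to CNY now, deposit: 11,000,000·0.8447·1.074000 = CNY 9,979,285.80.
The quoted forward undervalues SEK, so borrow SEK, convert to CNY at spot, deposit the CNY at 7.40%, and buy SEK forward at 0.8369 to cover the loan.
Profit = 9,979,285.80 − 9,750,889.28 = CNY 228,397.

CNY 228,397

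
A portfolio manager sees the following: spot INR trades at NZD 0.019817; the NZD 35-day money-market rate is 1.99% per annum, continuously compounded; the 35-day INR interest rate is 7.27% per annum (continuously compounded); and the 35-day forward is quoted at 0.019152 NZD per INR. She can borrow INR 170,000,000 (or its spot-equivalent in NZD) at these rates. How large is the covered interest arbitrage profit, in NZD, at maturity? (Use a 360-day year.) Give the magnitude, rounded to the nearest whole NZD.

T = 35/360 years.
Keep in INR, deliver into the forward: 170,000,000·1.007093093·0.019152 = NZD 3,278,933.98.
Swap to NZD now, deposit: 170,000,000·0.019817·1.001936595 = NZD 3,375,414.18.
The quoted forward undervalues INR, so borrow INR, convert to NZD at spot, deposit the NZD at 1.99%, and buy INR forward at 0.019152 to cover the loan.
The gap between the two covered legs is NZD 96,480.

NZD 96,480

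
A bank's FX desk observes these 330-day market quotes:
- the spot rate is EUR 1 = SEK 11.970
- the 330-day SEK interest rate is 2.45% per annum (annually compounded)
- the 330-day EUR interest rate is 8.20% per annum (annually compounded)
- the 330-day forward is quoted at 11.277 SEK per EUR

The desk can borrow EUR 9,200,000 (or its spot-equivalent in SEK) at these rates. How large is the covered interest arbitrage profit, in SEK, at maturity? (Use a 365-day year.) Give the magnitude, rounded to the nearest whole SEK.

SEK 1,149,859

T = 330/365 years.
Invest the EUR and cover forward: 9,200,000 × 1.07385388994 × 11.277 = SEK 111,410,622.92.
Convert at spot and invest in SEK: 9,200,000 × 11.970 × 1.02212489539 = SEK 112,560,481.98.
The quoted forward undervalues EUR, so borrow EUR, convert to SEK at spot, deposit the SEK at 2.45%, and buy EUR forward at 11.277 to cover the loan.
Profit = 112,560,481.98 − 111,410,622.92 = SEK 1,149,859.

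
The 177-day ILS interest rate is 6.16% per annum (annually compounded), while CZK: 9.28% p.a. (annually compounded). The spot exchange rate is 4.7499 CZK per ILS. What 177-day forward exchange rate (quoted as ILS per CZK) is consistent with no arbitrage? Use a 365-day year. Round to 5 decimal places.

T = 177/365 years.
CZK growth factor: (1 + 0.0928)^(177/365) = 1.0439738.
ILS accumulates by (1 + 0.0616)^(177/365) = 1.0294121.
So F = 4.7499 × 1.0439738 / 1.0294121 = 4.817090 (CZK/ILS).
Quoted the other way: 1/4.817090 = 0.20759 ILS per CZK.

0.20759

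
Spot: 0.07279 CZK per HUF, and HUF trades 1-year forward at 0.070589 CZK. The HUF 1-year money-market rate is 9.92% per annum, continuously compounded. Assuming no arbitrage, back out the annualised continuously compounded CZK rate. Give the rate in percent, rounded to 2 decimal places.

6.85%

T = 1 year.
By CIP, F/S equals the CZK-to-HUF growth ratio: 0.070589/0.07279 = 0.9697623.
HUF growth factor: e^(0.0992×1) = 1.1042871.
Hence g_CZK = 1.070896.
r = ln(1.070896)/1 = 0.068496 → 6.85%.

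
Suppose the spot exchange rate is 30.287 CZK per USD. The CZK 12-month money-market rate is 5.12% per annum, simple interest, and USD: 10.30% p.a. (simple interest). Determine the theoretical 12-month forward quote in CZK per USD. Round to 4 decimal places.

28.8646

T = 1 year.
CZK accumulates by 1 + 0.0512×1 = 1.051200.
Growth of 1 USD over T: 1 + 0.1030×1 = 1.103000.
Forward (CZK per USD) = 30.287 × 1.051200 / 1.103000 = 28.864637.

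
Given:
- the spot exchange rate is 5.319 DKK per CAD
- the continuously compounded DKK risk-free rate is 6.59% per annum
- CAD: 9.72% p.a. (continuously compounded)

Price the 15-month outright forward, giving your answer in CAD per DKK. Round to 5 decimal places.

T = 15/12 years.
Growth of 1 DKK over T: e^(0.0659×15/12) = 1.0858629.
Growth of 1 CAD over T: e^(0.0972×15/12) = 1.1291894.
CIP: F = S · (grow DKK)/(grow CAD) = 5.319 × 1.0858629/1.1291894 = 5.114912 DKK per CAD.
Quoted the other way: 1/5.114912 = 0.19551 CAD per DKK.

0.19551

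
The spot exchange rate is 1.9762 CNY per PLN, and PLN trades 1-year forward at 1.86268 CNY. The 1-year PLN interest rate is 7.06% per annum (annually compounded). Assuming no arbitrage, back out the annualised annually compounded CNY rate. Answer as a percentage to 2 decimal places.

T = 1 year.
CIP gives F = S · g_CNY/g_PLN, so g_CNY/g_PLN = 1.86268/1.9762 = 0.9425564.
PLN growth factor: (1 + 0.0706)^1 = 1.070600.
That pins the CNY growth at 1.0091009.
r = 1.0091009^(1/1) − 1 = 0.009101 → 0.91%.

0.91%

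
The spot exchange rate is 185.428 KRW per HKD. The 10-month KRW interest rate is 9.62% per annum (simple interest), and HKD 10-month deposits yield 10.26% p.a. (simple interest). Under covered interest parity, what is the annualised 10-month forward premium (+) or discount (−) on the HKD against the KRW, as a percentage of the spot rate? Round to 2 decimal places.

-0.59%

T = 10/12 years.
No-arbitrage forward: 185.428 × 1.0801667 / 1.085500 = 184.516951 KRW/HKD.
Annualised premium = (F − S)/S × (1/T) = (184.516951 − 185.428)/185.428 ÷ (10/12) = -0.59%.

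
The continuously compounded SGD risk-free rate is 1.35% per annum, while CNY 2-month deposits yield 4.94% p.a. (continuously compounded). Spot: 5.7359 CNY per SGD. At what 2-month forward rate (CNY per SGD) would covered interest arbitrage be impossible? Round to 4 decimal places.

5.7703

T = 2/12 years.
CNY growth factor: e^(0.0494×2/12) = 1.0082673.
SGD accumulates by e^(0.0135×2/12) = 1.0022525.
Forward (CNY per SGD) = 5.7359 × 1.0082673 / 1.0022525 = 5.770323.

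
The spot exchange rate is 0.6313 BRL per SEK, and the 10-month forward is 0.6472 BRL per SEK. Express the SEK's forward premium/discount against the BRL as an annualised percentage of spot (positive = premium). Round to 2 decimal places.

T = 10/12 years.
(F − S)/S = (0.6472 − 0.6313)/0.6313 = 0.0251861.
Annualise by dividing by T: 0.0251861 / (10/12) = 0.030223 → 3.02%.

+3.02%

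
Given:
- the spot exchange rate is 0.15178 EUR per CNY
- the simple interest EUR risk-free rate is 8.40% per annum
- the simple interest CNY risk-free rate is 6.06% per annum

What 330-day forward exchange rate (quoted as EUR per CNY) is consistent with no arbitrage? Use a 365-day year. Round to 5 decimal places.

0.15482

T = 330/365 years.
EUR accumulates by 1 + 0.0840×330/365 = 1.0759452.
CNY growth factor: 1 + 0.0606×330/365 = 1.054789.
Forward (EUR per CNY) = 0.15178 × 1.0759452 / 1.054789 = 0.1548243.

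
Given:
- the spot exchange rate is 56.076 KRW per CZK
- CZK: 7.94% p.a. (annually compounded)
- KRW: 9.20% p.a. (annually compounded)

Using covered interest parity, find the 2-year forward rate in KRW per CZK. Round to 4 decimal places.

T = 2 years.
Growth of 1 KRW over T: (1 + 0.0920)^2 = 1.192464.
CZK accumulates by (1 + 0.0794)^2 = 1.16510436.
CIP: F = S · (grow KRW)/(grow CZK) = 56.076 × 1.192464/1.16510436 = 57.392808 KRW per CZK.

57.3928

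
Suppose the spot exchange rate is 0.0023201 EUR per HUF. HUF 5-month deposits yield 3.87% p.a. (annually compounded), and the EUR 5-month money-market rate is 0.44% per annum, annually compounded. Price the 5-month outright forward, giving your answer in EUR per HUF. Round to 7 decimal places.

T = 5/12 years.
EUR growth factor: (1 + 0.0044)^(5/12) = 1.001831.
HUF growth factor: (1 + 0.0387)^(5/12) = 1.0159466.
So F = 0.0023201 × 1.001831 / 1.0159466 = 0.002287864 (EUR/HUF).

0.0022879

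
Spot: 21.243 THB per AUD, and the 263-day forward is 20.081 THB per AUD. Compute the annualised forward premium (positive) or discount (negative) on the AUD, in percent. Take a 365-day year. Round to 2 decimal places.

-7.59%

T = 263/365 years.
Period premium: (20.081 − 21.243)/21.243 = -0.0547004.
Annualise by dividing by T: -0.0547004 / (263/365) = -0.075915 → -7.59%.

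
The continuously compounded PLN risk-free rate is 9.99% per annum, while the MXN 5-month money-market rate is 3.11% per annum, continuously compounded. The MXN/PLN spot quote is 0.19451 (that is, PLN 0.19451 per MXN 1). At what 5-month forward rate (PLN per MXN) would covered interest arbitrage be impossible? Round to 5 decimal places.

0.20017

T = 5/12 years.
PLN accumulates by e^(0.0999×5/12) = 1.0425035.
MXN growth factor: e^(0.0311×5/12) = 1.0130427.
CIP: F = S · (grow PLN)/(grow MXN) = 0.19451 × 1.0425035/1.0130427 = 0.2001666 PLN per MXN.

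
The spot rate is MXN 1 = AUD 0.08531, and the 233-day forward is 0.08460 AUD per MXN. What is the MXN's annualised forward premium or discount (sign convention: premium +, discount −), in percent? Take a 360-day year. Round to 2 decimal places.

T = 233/360 years.
MXN trades forward at -0.83226% vs spot over the period.
×(1/T) gives -1.29% p.a.

-1.29%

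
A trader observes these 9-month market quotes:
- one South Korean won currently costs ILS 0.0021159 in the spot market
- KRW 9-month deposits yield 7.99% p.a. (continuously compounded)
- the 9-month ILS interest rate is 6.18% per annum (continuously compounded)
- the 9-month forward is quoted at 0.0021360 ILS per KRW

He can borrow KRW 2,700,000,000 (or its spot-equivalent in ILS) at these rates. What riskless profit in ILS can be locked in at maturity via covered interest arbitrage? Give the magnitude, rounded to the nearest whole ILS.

T = 9/12 years.
Route A — deposit KRW, sell forward: 2,700,000,000 × 1.061756912 × 0.0021360 = ILS 6,123,364.46.
Route B — convert at spot, deposit ILS: 2,700,000,000 × 0.0021159 × 1.047440951 = ILS 5,983,956.83.
The quoted forward overvalues KRW, so borrow ILS, buy KRW at spot, deposit the KRW at 7.99%, and sell the proceeds forward at 0.0021360.
Profit = 6,123,364.46 − 5,983,956.83 = ILS 139,408.

ILS 139,408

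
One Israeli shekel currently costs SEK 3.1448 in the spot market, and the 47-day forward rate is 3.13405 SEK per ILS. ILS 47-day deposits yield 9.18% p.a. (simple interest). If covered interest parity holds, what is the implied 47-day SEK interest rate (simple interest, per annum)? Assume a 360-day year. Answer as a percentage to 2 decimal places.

T = 47/360 years.
CIP gives F = S · g_SEK/g_ILS, so g_SEK/g_ILS = 3.13405/3.1448 = 0.9965817.
ILS growth factor: 1 + 0.0918×47/360 = 1.011985.
That pins the SEK growth at 1.0085257.
r = (1.0085257 − 1)/(47/360) = 0.065303 → 6.53%.

6.53%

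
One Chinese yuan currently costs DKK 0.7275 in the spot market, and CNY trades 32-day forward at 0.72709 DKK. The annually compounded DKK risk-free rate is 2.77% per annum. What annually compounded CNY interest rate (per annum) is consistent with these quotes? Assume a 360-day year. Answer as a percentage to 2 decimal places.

3.42%

T = 32/360 years.
By CIP, F/S equals the DKK-to-CNY growth ratio: 0.72709/0.7275 = 0.9994364.
DKK growth factor: (1 + 0.0277)^(32/360) = 1.0024317.
That pins the CNY growth at 1.002997.
Annualise: 1.002997^(360/32) − 1 = 0.034239 = 3.42%.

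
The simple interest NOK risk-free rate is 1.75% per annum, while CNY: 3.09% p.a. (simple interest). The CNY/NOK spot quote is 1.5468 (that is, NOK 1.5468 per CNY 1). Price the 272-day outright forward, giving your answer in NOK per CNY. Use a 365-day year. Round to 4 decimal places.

T = 272/365 years.
NOK accumulates by 1 + 0.0175×272/365 = 1.0130411.
CNY growth factor: 1 + 0.0309×272/365 = 1.0230268.
Forward (NOK per CNY) = 1.5468 × 1.0130411 / 1.0230268 = 1.531702.

1.5317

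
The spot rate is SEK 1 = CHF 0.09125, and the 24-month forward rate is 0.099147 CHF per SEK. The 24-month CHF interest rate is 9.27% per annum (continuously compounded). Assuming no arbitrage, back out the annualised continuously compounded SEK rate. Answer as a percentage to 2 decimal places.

5.12%

T = 2 years.
F/S = 0.099147/0.09125 = 1.0865425 = (growth of CHF) / (growth of SEK).
The CHF side grows by e^(0.0927×2) = 1.2036998.
Hence g_SEK = 1.1078258.
r = ln(1.1078258)/2 = 0.051200 → 5.12%.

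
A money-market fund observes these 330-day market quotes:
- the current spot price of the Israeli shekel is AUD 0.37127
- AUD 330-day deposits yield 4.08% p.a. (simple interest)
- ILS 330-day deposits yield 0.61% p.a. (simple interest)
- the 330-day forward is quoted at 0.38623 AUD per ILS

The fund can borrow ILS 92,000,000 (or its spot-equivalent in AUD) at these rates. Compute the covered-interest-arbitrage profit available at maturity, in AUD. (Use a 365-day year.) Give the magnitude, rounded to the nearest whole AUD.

T = 330/365 years.
Route A — deposit ILS, sell forward: 92,000,000 × 1.0055150685 × 0.38623 = AUD 35,729,127.81.
Route B — convert at spot, deposit AUD: 92,000,000 × 0.37127 × 1.0368876712 = AUD 35,416,806.28.
The quoted forward overvalues ILS, so borrow AUD, buy ILS at spot, deposit the ILS at 0.61%, and sell the proceeds forward at 0.38623.
Arbitrage profit = |35,729,127.81 − 35,416,806.28| = AUD 312,322.

AUD 312,322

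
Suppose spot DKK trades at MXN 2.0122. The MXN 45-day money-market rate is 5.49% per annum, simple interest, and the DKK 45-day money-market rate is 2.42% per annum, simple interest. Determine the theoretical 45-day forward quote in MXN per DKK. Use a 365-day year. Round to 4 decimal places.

T = 45/365 years.
MXN accumulates by 1 + 0.0549×45/365 = 1.0067685.
Growth of 1 DKK over T: 1 + 0.0242×45/365 = 1.0029836.
So F = 2.0122 × 1.0067685 / 1.0029836 = 2.019793 (MXN/DKK).

2.0198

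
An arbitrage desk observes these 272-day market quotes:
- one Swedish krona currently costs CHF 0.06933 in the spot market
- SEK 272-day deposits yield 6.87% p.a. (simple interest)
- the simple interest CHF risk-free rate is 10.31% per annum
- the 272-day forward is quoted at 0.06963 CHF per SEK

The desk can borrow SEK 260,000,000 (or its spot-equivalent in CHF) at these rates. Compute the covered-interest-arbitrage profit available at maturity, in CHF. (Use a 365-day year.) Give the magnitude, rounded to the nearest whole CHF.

T = 272/365 years.
Invest the SEK and cover forward: 260,000,000 × 1.0511956164 × 0.06963 = CHF 19,030,635.20.
Convert at spot and invest in CHF: 260,000,000 × 0.06933 × 1.0768306849 = CHF 19,410,734.56.
The quoted forward undervalues SEK, so borrow SEK, convert to CHF at spot, deposit the CHF at 10.31%, and buy SEK forward at 0.06963 to cover the loan.
Profit = 19,410,734.56 − 19,030,635.20 = CHF 380,099.

CHF 380,099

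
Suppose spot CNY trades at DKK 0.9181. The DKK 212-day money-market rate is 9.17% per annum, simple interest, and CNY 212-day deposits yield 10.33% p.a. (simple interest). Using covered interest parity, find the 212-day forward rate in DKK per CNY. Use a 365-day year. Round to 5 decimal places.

0.91226

T = 212/365 years.
DKK accumulates by 1 + 0.0917×212/365 = 1.0532614.
CNY growth factor: 1 + 0.1033×212/365 = 1.0599989.
So F = 0.9181 × 1.0532614 / 1.0599989 = 0.9122644 (DKK/CNY).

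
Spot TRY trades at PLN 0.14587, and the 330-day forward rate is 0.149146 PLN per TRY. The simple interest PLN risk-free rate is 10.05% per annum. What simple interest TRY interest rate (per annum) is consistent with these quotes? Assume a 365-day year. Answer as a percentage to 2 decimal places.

7.40%

T = 330/365 years.
F/S = 0.149146/0.14587 = 1.0224584 = (growth of PLN) / (growth of TRY).
PLN growth factor: 1 + 0.1005×330/365 = 1.090863.
Hence g_TRY = 1.0669021.
(1.0669021 − 1)/T = 0.073998, i.e. 7.40%.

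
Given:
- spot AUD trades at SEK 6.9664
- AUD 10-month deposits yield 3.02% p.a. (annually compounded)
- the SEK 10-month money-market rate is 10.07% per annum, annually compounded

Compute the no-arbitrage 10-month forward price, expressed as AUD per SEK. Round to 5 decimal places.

T = 10/12 years.
SEK growth factor: (1 + 0.1007)^(10/12) = 1.0832386.
AUD growth factor: (1 + 0.0302)^(10/12) = 1.0251041.
CIP: F = S · (grow SEK)/(grow AUD) = 6.9664 × 1.0832386/1.0251041 = 7.361470 SEK per AUD.
Invert for AUD per SEK: 1 / 7.361470 = 0.13584.

0.13584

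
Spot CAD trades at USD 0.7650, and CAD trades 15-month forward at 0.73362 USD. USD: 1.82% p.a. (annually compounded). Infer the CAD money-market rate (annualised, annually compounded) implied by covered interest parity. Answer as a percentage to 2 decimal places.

5.29%

T = 15/12 years.
CIP gives F = S · g_USD/g_CAD, so g_USD/g_CAD = 0.73362/0.765 = 0.9589804.
The USD side grows by (1 + 0.0182)^(15/12) = 1.0228015.
So the CAD growth factor = 1.066551.
r = 1.066551^(12/15) − 1 = 0.052896 → 5.29%.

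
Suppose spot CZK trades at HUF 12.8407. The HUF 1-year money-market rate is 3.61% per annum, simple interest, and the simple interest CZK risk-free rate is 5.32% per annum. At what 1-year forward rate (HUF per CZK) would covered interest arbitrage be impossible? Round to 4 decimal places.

T = 1 year.
Growth of 1 HUF over T: 1 + 0.0361×1 = 1.036100.
Growth of 1 CZK over T: 1 + 0.0532×1 = 1.053200.
CIP: F = S · (grow HUF)/(grow CZK) = 12.8407 × 1.036100/1.053200 = 12.632215 HUF per CZK.

12.6322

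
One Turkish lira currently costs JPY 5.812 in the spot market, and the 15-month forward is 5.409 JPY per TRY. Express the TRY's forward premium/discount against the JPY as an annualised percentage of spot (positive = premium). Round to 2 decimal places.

-5.55%

T = 15/12 years.
TRY trades forward at -6.93393% vs spot over the period.
×(1/T) gives -5.55% p.a.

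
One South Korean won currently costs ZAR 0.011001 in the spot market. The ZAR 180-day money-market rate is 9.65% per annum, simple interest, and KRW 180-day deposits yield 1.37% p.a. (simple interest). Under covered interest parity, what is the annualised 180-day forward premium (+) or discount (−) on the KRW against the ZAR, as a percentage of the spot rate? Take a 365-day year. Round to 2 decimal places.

+8.22%

T = 180/365 years.
No-arbitrage forward: 0.011001 × 1.047589 / 1.0067562 = 0.011447187 ZAR/KRW.
Annualised premium = (F − S)/S × (1/T) = (0.011447187 − 0.011001)/0.011001 ÷ (180/365) = 8.22%.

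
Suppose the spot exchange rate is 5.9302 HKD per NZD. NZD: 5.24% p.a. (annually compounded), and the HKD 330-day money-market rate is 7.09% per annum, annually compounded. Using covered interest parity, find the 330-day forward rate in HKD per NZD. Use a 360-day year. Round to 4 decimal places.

T = 330/360 years.
Growth of 1 HKD over T: (1 + 0.0709)^(330/360) = 1.0648044.
Growth of 1 NZD over T: (1 + 0.0524)^(330/360) = 1.0479304.
So F = 5.9302 × 1.0648044 / 1.0479304 = 6.025689 (HKD/NZD).

6.0257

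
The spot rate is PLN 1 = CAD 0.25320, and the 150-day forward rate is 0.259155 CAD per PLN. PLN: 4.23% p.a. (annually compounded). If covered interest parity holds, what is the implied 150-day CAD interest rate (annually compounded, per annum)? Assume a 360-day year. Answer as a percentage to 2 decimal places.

10.21%

T = 150/360 years.
CIP gives F = S · g_CAD/g_PLN, so g_CAD/g_PLN = 0.259155/0.2532 = 1.0235190.
The PLN side grows by (1 + 0.0423)^(150/360) = 1.0174123.
So the CAD growth factor = 1.0413408.
r = 1.0413408^(360/150) − 1 = 0.102105 → 10.21%.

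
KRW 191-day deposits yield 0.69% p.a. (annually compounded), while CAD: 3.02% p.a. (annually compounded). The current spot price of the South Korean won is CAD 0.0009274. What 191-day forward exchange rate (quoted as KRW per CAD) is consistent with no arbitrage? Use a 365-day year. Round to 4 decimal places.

T = 191/365 years.
CAD growth factor: (1 + 0.0302)^(191/365) = 1.0156911901.
KRW growth factor: (1 + 0.0069)^(191/365) = 1.0036047667.
So F = 0.0009274 × 1.0156911901 / 1.0036047667 = 0.0009385686885 (CAD/KRW).
Quoted the other way: 1/0.0009385686885 = 1065.4521 KRW per CAD.

1065.4521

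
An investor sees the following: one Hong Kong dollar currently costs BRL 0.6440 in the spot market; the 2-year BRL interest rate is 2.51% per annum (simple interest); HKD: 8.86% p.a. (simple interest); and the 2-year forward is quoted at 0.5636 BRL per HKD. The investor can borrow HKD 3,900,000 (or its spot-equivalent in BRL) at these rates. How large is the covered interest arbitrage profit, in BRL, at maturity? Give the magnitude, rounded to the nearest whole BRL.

BRL 50,150

T = 2 years.
Route A — deposit HKD, sell forward: 3,900,000 × 1.177200 × 0.5636 = BRL 2,587,532.69.
Route B — convert at spot, deposit BRL: 3,900,000 × 0.6440 × 1.050200 = BRL 2,637,682.32.
The quoted forward undervalues HKD, so borrow HKD, convert to BRL at spot, deposit the BRL at 2.51%, and buy HKD forward at 0.5636 to cover the loan.
Arbitrage profit = |2,587,532.69 − 2,637,682.32| = BRL 50,150.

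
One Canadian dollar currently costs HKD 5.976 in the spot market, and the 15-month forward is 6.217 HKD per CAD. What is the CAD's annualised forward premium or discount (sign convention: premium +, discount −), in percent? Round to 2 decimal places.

T = 15/12 years.
Period premium: (6.217 − 5.976)/5.976 = 0.0403280.
×(1/T) gives 3.23% p.a.

+3.23%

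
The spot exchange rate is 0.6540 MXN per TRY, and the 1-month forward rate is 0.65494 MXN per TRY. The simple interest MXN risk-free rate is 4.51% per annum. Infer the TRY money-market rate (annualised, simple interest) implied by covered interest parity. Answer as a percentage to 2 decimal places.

2.78%

T = 1/12 years.
CIP gives F = S · g_MXN/g_TRY, so g_MXN/g_TRY = 0.65494/0.654 = 1.0014373.
The MXN side grows by 1 + 0.0451×1/12 = 1.0037583.
So the TRY growth factor = 1.0023177.
r = (1.0023177 − 1)/(1/12) = 0.027812 → 2.78%.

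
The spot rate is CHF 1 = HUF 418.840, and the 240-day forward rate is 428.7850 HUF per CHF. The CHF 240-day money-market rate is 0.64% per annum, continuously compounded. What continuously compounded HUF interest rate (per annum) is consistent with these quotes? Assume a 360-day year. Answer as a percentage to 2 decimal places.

4.16%

T = 240/360 years.
By CIP, F/S equals the HUF-to-CHF growth ratio: 428.785/418.84 = 1.0237442.
CHF growth factor: e^(0.0064×240/360) = 1.0042758.
So the HUF growth factor = 1.0281215.
r = ln(1.0281215)/(240/360) = 0.041600 → 4.16%.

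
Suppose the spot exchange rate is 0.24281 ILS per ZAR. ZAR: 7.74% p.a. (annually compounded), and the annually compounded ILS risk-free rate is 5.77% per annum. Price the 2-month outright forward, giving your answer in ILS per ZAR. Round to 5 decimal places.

0.24206

T = 2/12 years.
ILS accumulates by (1 + 0.0577)^(2/12) = 1.0093933.
ZAR accumulates by (1 + 0.0774)^(2/12) = 1.0125026.
CIP: F = S · (grow ILS)/(grow ZAR) = 0.24281 × 1.0093933/1.0125026 = 0.2420644 ILS per ZAR.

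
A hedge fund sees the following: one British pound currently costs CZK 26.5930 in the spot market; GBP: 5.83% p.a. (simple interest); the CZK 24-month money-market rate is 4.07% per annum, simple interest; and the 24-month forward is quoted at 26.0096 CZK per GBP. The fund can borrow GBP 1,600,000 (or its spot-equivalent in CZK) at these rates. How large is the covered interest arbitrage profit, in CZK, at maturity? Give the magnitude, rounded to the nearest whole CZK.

T = 2 years.
Keep in GBP, deliver into the forward: 1,600,000·1.116600·26.0096 = CZK 46,467,710.98.
Swap to CZK now, deposit: 1,600,000·26.5930·1.081400 = CZK 46,012,272.32.
The quoted forward overvalues GBP, so borrow CZK, buy GBP at spot, deposit the GBP at 5.83%, and sell the proceeds forward at 26.0096.
The gap between the two covered legs is CZK 455,439.

CZK 455,439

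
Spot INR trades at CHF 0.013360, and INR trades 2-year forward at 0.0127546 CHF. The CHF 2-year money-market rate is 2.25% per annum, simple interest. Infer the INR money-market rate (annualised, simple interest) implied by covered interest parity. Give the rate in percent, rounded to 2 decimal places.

T = 2 years.
CIP gives F = S · g_CHF/g_INR, so g_CHF/g_INR = 0.0127546/0.01336 = 0.9546856.
CHF growth factor: 1 + 0.0225×2 = 1.045000.
That pins the INR growth at 1.0946012.
(1.0946012 − 1)/T = 0.047301, i.e. 4.73%.

4.73%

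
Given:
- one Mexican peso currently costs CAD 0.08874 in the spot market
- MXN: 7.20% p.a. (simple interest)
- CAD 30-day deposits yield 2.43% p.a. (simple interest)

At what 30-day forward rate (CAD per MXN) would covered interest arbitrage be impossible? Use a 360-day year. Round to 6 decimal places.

T = 30/360 years.
CAD growth factor: 1 + 0.0243×30/360 = 1.002025.
MXN growth factor: 1 + 0.0720×30/360 = 1.006000.
CIP: F = S · (grow CAD)/(grow MXN) = 0.08874 × 1.002025/1.006000 = 0.08838936 CAD per MXN.

0.088389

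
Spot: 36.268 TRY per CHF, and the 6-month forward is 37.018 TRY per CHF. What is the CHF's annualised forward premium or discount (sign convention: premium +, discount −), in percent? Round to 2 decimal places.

+4.14%

T = 6/12 years.
CHF trades forward at +2.06794% vs spot over the period.
×(1/T) gives 4.14% p.a.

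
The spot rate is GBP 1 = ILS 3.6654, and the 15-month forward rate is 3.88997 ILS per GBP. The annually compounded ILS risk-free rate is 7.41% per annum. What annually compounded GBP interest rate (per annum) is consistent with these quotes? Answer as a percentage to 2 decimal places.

T = 15/12 years.
F/S = 3.88997/3.6654 = 1.0612675 = (growth of ILS) / (growth of GBP).
ILS growth factor: (1 + 0.0741)^(15/12) = 1.0934675.
That pins the GBP growth at 1.0303411.
r = 1.0303411^(12/15) − 1 = 0.024200 → 2.42%.

2.42%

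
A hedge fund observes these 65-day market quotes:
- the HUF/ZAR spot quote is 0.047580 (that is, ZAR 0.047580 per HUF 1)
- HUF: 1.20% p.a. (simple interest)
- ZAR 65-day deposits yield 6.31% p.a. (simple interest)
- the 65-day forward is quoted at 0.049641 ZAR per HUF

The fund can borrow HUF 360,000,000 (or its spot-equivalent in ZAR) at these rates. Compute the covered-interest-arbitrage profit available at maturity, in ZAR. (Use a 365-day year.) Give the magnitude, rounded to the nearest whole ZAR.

ZAR 587,673

T = 65/365 years.
Keep in HUF, deliver into the forward: 360,000,000·1.0021369863·0.049641 = ZAR 17,908,949.57.
Swap to ZAR now, deposit: 360,000,000·0.047580·1.0112369863 = ZAR 17,321,276.09.
The quoted forward overvalues HUF, so borrow ZAR, buy HUF at spot, deposit the HUF at 1.20%, and sell the proceeds forward at 0.049641.
Profit = 17,908,949.57 − 17,321,276.09 = ZAR 587,673.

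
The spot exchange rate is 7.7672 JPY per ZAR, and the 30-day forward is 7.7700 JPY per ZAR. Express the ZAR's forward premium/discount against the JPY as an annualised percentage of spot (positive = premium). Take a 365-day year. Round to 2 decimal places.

+0.44%

T = 30/365 years.
Period premium: (7.7700 − 7.7672)/7.7672 = 0.0003605.
Annualise by dividing by T: 0.0003605 / (30/365) = 0.004386 → 0.44%.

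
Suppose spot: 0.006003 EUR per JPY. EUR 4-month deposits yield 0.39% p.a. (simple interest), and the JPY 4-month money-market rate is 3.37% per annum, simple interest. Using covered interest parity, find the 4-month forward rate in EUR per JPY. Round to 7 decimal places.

T = 4/12 years.
Growth of 1 EUR over T: 1 + 0.0039×4/12 = 1.001300.
JPY growth factor: 1 + 0.0337×4/12 = 1.0112333.
Forward (EUR per JPY) = 0.006003 × 1.001300 / 1.0112333 = 0.005944033.

0.0059440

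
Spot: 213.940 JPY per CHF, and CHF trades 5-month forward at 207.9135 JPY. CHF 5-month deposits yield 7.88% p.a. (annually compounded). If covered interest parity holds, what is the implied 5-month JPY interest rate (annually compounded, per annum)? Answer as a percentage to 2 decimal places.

T = 5/12 years.
By CIP, F/S equals the JPY-to-CHF growth ratio: 207.9135/213.94 = 0.9718309.
The CHF side grows by (1 + 0.0788)^(5/12) = 1.0321086.
That pins the JPY growth at 1.003035.
r = 1.003035^(12/5) − 1 = 0.007299 → 0.73%.

0.73%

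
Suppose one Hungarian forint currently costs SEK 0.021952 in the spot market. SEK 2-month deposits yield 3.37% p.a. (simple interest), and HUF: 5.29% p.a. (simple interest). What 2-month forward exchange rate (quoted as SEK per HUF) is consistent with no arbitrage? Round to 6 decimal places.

T = 2/12 years.
Growth of 1 SEK over T: 1 + 0.0337×2/12 = 1.0056167.
HUF growth factor: 1 + 0.0529×2/12 = 1.0088167.
Forward (SEK per HUF) = 0.021952 × 1.0056167 / 1.0088167 = 0.02188237.

0.021882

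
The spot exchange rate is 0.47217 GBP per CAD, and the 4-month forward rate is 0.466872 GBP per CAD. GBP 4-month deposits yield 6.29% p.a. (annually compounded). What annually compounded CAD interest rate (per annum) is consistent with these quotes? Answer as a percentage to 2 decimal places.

T = 4/12 years.
F/S = 0.466872/0.47217 = 0.9887795 = (growth of GBP) / (growth of CAD).
GBP growth factor: (1 + 0.0629)^(4/12) = 1.0205418.
Hence g_CAD = 1.0321227.
Annualise: 1.0321227^(12/4) − 1 = 0.099497 = 9.95%.

9.95%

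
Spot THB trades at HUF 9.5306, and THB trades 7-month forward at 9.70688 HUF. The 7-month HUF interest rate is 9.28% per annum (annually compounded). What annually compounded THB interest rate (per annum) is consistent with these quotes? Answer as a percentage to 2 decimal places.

5.90%

T = 7/12 years.
CIP gives F = S · g_HUF/g_THB, so g_HUF/g_THB = 9.70688/9.5306 = 1.0184962.
The HUF side grows by (1 + 0.0928)^(7/12) = 1.0531302.
So the THB growth factor = 1.034005.
Annualise: 1.034005^(12/7) − 1 = 0.059000 = 5.90%.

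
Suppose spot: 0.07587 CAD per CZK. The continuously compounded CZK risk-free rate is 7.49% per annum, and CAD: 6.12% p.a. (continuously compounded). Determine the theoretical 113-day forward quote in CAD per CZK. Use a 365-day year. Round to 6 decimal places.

T = 113/365 years.
Growth of 1 CAD over T: e^(0.0612×113/365) = 1.0191275.
CZK accumulates by e^(0.0749×113/365) = 1.0234592.
CIP: F = S · (grow CAD)/(grow CZK) = 0.07587 × 1.0191275/1.0234592 = 0.07554889 CAD per CZK.

0.075549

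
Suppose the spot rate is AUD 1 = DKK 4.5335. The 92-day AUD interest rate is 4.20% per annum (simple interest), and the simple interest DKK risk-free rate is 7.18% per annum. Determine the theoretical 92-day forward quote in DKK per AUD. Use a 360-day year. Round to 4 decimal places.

T = 92/360 years.
DKK growth factor: 1 + 0.0718×92/360 = 1.0183489.
AUD accumulates by 1 + 0.0420×92/360 = 1.0107333.
So F = 4.5335 × 1.0183489 / 1.0107333 = 4.567659 (DKK/AUD).

4.5677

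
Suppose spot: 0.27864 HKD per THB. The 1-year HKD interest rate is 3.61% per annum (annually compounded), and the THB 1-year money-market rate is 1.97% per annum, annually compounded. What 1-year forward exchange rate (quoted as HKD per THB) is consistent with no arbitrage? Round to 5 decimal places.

T = 1 year.
HKD accumulates by (1 + 0.0361)^1 = 1.036100.
Growth of 1 THB over T: (1 + 0.0197)^1 = 1.019700.
CIP: F = S · (grow HKD)/(grow THB) = 0.27864 × 1.036100/1.019700 = 0.2831214 HKD per THB.

0.28312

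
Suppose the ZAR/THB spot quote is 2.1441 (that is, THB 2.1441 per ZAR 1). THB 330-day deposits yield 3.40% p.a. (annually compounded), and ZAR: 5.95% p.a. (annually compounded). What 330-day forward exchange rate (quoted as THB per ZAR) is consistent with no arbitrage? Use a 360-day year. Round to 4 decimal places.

T = 330/360 years.
Growth of 1 THB over T: (1 + 0.0340)^(330/360) = 1.031123.
Growth of 1 ZAR over T: (1 + 0.0595)^(330/360) = 1.0544093.
Forward (THB per ZAR) = 2.1441 × 1.031123 / 1.0544093 = 2.096748.

2.0967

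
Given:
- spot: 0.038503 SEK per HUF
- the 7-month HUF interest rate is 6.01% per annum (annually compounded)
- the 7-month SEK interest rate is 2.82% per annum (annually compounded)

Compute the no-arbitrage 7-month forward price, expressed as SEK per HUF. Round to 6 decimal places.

T = 7/12 years.
SEK growth factor: (1 + 0.0282)^(7/12) = 1.0163546.
HUF accumulates by (1 + 0.0601)^(7/12) = 1.0346314.
CIP: F = S · (grow SEK)/(grow HUF) = 0.038503 × 1.0163546/1.0346314 = 0.03782284 SEK per HUF.

0.037823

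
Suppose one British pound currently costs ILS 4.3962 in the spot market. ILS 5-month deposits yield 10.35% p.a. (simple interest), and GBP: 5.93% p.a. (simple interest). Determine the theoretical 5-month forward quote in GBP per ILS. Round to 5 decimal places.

0.22345

T = 5/12 years.
ILS growth factor: 1 + 0.1035×5/12 = 1.043125.
GBP accumulates by 1 + 0.0593×5/12 = 1.0247083.
Forward (ILS per GBP) = 4.3962 × 1.043125 / 1.0247083 = 4.475211.
Quoted the other way: 1/4.475211 = 0.22345 GBP per ILS.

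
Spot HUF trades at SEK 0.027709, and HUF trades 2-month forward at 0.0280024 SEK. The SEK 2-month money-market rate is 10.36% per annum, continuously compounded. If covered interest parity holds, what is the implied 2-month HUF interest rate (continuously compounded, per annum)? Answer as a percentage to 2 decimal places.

4.04%

T = 2/12 years.
CIP gives F = S · g_SEK/g_HUF, so g_SEK/g_HUF = 0.0280024/0.027709 = 1.0105886.
SEK growth factor: e^(0.1036×2/12) = 1.0174166.
That pins the HUF growth at 1.0067565.
Take logs: ln 1.0067565 / (2/12) = 0.040403, so 4.04%.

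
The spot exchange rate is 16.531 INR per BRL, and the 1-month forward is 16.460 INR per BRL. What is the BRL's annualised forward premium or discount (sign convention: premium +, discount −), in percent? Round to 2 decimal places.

-5.15%

T = 1/12 years.
(F − S)/S = (16.460 − 16.531)/16.531 = -0.0042950.
×(1/T) gives -5.15% p.a.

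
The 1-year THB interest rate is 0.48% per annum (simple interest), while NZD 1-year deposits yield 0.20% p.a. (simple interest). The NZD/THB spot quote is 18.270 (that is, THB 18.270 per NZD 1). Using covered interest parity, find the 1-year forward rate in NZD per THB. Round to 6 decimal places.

T = 1 year.
THB accumulates by 1 + 0.0048×1 = 1.004800.
NZD growth factor: 1 + 0.0020×1 = 1.002000.
So F = 18.27 × 1.004800 / 1.002000 = 18.32105 (THB/NZD).
Quoted the other way: 1/18.32105 = 0.054582 NZD per THB.

0.054582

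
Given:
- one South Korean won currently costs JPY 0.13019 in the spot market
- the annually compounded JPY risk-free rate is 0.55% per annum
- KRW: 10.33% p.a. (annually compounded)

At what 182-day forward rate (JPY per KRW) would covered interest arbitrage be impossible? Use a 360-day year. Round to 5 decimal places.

T = 182/360 years.
JPY growth factor: (1 + 0.0055)^(182/360) = 1.0027768.
KRW accumulates by (1 + 0.1033)^(182/360) = 1.0509547.
Forward (JPY per KRW) = 0.13019 × 1.0027768 / 1.0509547 = 0.1242218.

0.12422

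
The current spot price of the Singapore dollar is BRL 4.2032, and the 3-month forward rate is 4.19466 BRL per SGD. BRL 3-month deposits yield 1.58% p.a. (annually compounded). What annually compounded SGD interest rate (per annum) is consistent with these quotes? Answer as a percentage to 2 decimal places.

2.41%

T = 3/12 years.
CIP gives F = S · g_BRL/g_SGD, so g_BRL/g_SGD = 4.19466/4.2032 = 0.9979682.
BRL growth factor: (1 + 0.0158)^(3/12) = 1.0039268.
That pins the SGD growth at 1.0059707.
r = 1.0059707^(12/3) − 1 = 0.024098 → 2.41%.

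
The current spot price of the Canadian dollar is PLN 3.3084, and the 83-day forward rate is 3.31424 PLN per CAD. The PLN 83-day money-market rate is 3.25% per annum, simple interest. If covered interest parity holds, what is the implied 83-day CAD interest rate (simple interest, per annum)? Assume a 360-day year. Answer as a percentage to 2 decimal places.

T = 83/360 years.
CIP gives F = S · g_PLN/g_CAD, so g_PLN/g_CAD = 3.31424/3.3084 = 1.0017652.
PLN growth factor: 1 + 0.0325×83/360 = 1.0074931.
That pins the CAD growth at 1.0057178.
(1.0057178 − 1)/T = 0.024800, i.e. 2.48%.

2.48%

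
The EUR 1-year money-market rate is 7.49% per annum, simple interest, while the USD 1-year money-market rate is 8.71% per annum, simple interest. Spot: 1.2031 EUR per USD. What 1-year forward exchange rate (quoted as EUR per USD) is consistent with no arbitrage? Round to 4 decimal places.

1.1896

T = 1 year.
EUR growth factor: 1 + 0.0749×1 = 1.074900.
Growth of 1 USD over T: 1 + 0.0871×1 = 1.087100.
Forward (EUR per USD) = 1.2031 × 1.074900 / 1.087100 = 1.189598.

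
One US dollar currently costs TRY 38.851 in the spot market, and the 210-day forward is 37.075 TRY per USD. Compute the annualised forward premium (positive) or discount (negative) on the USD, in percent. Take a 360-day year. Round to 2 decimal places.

-7.84%

T = 210/360 years.
USD trades forward at -4.57131% vs spot over the period.
Per annum: -0.0457131 / (210/360) = -0.078365 = -7.84%.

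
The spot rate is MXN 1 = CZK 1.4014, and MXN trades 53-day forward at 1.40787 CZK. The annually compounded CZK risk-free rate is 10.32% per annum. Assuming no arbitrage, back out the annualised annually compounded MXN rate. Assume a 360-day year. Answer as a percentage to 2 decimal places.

T = 53/360 years.
By CIP, F/S equals the CZK-to-MXN growth ratio: 1.40787/1.4014 = 1.0046168.
CZK growth factor: (1 + 0.1032)^(53/360) = 1.0145645.
So the MXN growth factor = 1.009902.
Annualise: 1.009902^(360/53) − 1 = 0.069219 = 6.92%.

6.92%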